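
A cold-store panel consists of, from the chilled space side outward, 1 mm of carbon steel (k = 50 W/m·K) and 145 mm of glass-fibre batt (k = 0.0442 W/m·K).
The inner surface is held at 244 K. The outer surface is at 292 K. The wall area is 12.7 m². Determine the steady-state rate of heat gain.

Q ≈ 186 W

Model the wall as resistances in series:
R_carbon steel = L/(kA) = 0.001/(50×12.7) = 1.575×10^-6 K/W
R_glass-fibre batt = L/(kA) = 0.145/(0.0442×12.7) = 0.2583 K/W
R_total = 0.2583 K/W
Q = ΔT / R_total = 48 / 0.2583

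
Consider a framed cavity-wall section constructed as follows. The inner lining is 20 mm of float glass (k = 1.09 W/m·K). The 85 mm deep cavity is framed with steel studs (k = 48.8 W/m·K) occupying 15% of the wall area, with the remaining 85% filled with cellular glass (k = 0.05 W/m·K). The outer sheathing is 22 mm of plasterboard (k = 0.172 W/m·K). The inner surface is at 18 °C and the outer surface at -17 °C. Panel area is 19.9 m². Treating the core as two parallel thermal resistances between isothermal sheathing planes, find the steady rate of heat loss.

Q ≈ 4410 W

Sheathing layers in series; stud and cavity paths in parallel between them.
R_inner = 0.02/(1.09×19.9) = 9.22×10^-4 K/W
R_stud  = 0.085/(48.8×0.15×19.9) = 5.835×10^-4 K/W
R_cav   = 0.085/(0.05×0.85×19.9) = 0.1005 K/W
1/R_core = 1/R_stud + 1/R_cav → R_core = 5.802×10^-4 K/W
R_outer = 0.022/(0.172×19.9) = 0.006427 K/W
R_total = 0.00793 K/W
Q = ΔT/R_total = 35/0.00793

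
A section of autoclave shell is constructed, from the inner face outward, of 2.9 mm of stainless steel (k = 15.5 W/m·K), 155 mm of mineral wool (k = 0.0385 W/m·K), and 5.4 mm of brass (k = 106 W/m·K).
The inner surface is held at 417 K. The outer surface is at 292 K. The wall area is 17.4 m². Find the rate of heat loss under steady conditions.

Model the wall as resistances in series:
R_stainless steel = L/(kA) = 0.0029/(15.5×17.4) = 1.075×10^-5 K/W
R_mineral wool = L/(kA) = 0.155/(0.0385×17.4) = 0.2314 K/W
R_brass = L/(kA) = 0.0054/(106×17.4) = 2.928×10^-6 K/W
R_total = 0.2314 K/W
Q = ΔT / R_total = 125 / 0.2314

Q ≈ 540 W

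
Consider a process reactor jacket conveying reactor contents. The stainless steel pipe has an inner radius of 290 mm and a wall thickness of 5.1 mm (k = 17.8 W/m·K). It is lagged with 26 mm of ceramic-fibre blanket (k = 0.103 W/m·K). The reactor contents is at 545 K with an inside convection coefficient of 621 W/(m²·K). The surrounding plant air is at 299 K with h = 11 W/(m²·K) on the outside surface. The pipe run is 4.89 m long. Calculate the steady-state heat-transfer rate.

Treating each annulus and film as a series resistance:
R_inner film = 1/(h_i·2πr₁L) = 1/(621×2π×0.29×4.89) = 1.807×10^-4 K/W
R_stainless steel pipe wall = ln(295.1/290)/(2π×17.8×4.89) = 3.188×10^-5 K/W
R_ceramic-fibre blanket = ln(321.1/295.1)/(2π×0.103×4.89) = 0.02668 K/W
R_outer film = 1/(h_o·2πr_oL) = 1/(11×2π×0.3211×4.89) = 0.009215 K/W
R_total = 0.03611 K/W
Q = ΔT/R_total = 246/0.03611

Q ≈ 6810 W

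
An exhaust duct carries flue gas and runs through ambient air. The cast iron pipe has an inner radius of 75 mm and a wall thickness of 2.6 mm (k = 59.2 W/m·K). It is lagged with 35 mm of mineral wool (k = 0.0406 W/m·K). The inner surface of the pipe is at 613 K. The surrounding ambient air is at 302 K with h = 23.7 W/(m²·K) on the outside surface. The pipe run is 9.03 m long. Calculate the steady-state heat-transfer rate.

Q ≈ 1850 W

For a radial system each layer contributes R = ln(r_out/r_in)/(2πkL); films add R = 1/(hA).
R_cast iron pipe wall = ln(77.6/75)/(2π×59.2×9.03) = 1.015×10^-5 K/W
R_mineral wool = ln(112.6/77.6)/(2π×0.0406×9.03) = 0.1616 K/W
R_outer film = 1/(h_o·2πr_oL) = 1/(23.7×2π×0.1126×9.03) = 0.006605 K/W
R_total = 0.1682 K/W
Q = ΔT/R_total = 311/0.1682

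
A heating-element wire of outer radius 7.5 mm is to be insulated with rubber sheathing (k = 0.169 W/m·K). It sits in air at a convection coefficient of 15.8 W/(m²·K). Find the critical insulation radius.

For a cylinder r_cr = k/h = 0.169/15.8
r_cr = 10.7 mm; since the bare radius (7.5 mm) is below r_cr, adding a thin layer of insulation will *increase* heat loss.

r_cr ≈ 10.7 mm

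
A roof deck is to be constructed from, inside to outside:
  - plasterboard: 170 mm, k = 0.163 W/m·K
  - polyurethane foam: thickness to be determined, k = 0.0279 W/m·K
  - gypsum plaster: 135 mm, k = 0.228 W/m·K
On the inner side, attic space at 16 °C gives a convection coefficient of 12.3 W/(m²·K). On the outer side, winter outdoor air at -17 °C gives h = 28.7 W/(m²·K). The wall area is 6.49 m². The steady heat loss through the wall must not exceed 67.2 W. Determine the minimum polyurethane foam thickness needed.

Model the wall as resistances in series:
R_inner film = 1/(h_i·A) = 1/(12.3×6.49) = 0.01253 K/W
R_plasterboard = L/(kA) = 0.17/(0.163×6.49) = 0.1607 K/W
R_gypsum plaster = L/(kA) = 0.135/(0.228×6.49) = 0.09123 K/W
R_outer film = 1/(h_o·A) = 1/(28.7×6.49) = 0.005369 K/W
Sum of the known resistances R_other = 0.2698 K/W
Required total resistance R_tot = ΔT/Q_allow = 33/67.2 = 0.4911 K/W
R_polyurethane foam = R_tot − R_other = 0.2212 K/W
L = R·k·A = 0.2212×0.0279×6.49

L ≈ 40.1 mm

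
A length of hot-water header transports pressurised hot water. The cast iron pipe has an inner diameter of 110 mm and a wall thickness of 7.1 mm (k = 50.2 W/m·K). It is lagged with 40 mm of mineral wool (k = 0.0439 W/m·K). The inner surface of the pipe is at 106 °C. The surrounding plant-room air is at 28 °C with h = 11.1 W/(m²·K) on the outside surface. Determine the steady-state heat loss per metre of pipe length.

Treating each annulus and film as a series resistance:
R_cast iron pipe wall = ln(62.1/55)/(2π×50.2×1) = 3.849×10^-4 K/W
R_mineral wool = ln(102.1/62.1)/(2π×0.0439×1) = 1.803 K/W
R_outer film = 1/(h_o·2πr_oL) = 1/(11.1×2π×0.1021×1) = 0.1404 K/W
R_total = 1.943 K/W
Q = ΔT/R_total = 78/1.943

q′ ≈ 40.1 W/m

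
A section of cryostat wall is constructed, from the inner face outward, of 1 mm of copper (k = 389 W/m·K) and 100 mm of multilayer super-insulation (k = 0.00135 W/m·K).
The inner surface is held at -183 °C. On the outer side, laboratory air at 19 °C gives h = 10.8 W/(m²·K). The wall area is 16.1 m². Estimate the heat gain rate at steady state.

Series thermal resistances:
R_copper = L/(kA) = 0.001/(389×16.1) = 1.597×10^-7 K/W
R_multilayer super-insulation = L/(kA) = 0.1/(0.00135×16.1) = 4.601 K/W
R_outer film = 1/(h_o·A) = 1/(10.8×16.1) = 0.005751 K/W
R_total = 4.607 K/W
Q = ΔT / R_total = 202 / 4.607

Q ≈ 43.8 W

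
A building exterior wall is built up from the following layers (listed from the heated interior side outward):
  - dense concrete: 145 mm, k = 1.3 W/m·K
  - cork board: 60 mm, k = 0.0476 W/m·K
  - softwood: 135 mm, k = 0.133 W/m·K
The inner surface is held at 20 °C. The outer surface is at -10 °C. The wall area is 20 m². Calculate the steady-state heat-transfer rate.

Q ≈ 251 W

Thermal resistances in series:
R_dense concrete = L/(kA) = 0.145/(1.3×20) = 0.005577 K/W
R_cork board = L/(kA) = 0.06/(0.0476×20) = 0.06303 K/W
R_softwood = L/(kA) = 0.135/(0.133×20) = 0.05075 K/W
R_total = 0.1194 K/W
Q = ΔT / R_total = 30 / 0.1194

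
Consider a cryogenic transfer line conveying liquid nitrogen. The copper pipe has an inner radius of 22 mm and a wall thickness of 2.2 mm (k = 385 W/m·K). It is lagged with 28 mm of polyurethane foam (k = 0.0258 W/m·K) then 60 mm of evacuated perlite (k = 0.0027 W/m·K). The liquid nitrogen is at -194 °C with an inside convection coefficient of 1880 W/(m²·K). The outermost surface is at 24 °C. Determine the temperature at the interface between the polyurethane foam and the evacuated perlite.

T ≈ -173 °C

Cylindrical conduction, so R = ln(r₂/r₁)/(2πkL) per layer, in series:
R_inner film = 1/(h_i·2πr₁L) = 1/(1880×2π×0.022×1) = 0.003848 K/W
R_copper pipe wall = ln(24.2/22)/(2π×385×1) = 3.94×10^-5 K/W
R_polyurethane foam = ln(52.2/24.2)/(2π×0.0258×1) = 4.742 K/W
R_evacuated perlite = ln(112.2/52.2)/(2π×0.0027×1) = 45.11 K/W
R_total = 49.85 K/W
Q = ΔT/R_total = 218/49.85
Q = 4.37 W/m
T_interface = T_inner + Q·ΣR(inner→interface) = -194 + 4.37×4.746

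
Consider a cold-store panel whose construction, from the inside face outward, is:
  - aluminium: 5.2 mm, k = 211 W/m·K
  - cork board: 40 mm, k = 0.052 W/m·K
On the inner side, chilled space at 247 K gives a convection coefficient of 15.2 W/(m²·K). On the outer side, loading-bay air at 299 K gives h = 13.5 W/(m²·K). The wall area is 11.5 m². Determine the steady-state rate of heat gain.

Model the wall as resistances in series:
R_inner film = 1/(h_i·A) = 1/(15.2×11.5) = 0.005721 K/W
R_aluminium = L/(kA) = 0.0052/(211×11.5) = 2.143×10^-6 K/W
R_cork board = L/(kA) = 0.04/(0.052×11.5) = 0.06689 K/W
R_outer film = 1/(h_o·A) = 1/(13.5×11.5) = 0.006441 K/W
R_total = 0.07905 K/W
Q = ΔT / R_total = 52 / 0.07905

Q ≈ 658 W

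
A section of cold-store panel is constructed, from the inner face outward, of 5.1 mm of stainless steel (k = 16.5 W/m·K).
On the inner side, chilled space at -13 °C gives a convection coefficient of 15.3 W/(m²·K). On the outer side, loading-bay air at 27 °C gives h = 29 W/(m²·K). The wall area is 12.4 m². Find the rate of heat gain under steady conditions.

Q ≈ 4950 W

Model the wall as resistances in series:
R_inner film = 1/(h_i·A) = 1/(15.3×12.4) = 0.005271 K/W
R_stainless steel = L/(kA) = 0.0051/(16.5×12.4) = 2.493×10^-5 K/W
R_outer film = 1/(h_o·A) = 1/(29×12.4) = 0.002781 K/W
R_total = 0.008077 K/W
Q = ΔT / R_total = 40 / 0.008077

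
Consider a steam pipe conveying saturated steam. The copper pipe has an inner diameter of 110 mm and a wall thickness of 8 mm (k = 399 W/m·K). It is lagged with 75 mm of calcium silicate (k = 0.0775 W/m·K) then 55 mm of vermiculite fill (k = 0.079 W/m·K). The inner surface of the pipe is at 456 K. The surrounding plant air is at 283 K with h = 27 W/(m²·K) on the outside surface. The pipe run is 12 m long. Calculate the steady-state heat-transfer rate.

Per-layer cylindrical resistances, series-summed:
R_copper pipe wall = ln(63/55)/(2π×399×12) = 4.514×10^-6 K/W
R_calcium silicate = ln(138/63)/(2π×0.0775×12) = 0.1342 K/W
R_vermiculite fill = ln(193/138)/(2π×0.079×12) = 0.05631 K/W
R_outer film = 1/(h_o·2πr_oL) = 1/(27×2π×0.193×12) = 0.002545 K/W
R_total = 0.1931 K/W
Q = ΔT/R_total = 173/0.1931

Q ≈ 896 W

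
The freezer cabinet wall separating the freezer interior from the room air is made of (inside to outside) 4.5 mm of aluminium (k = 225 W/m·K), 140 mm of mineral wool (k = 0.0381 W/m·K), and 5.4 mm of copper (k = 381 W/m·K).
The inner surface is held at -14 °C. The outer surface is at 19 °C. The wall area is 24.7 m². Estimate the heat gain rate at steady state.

Q ≈ 222 W

Treating each layer as a thermal resistance in series:
R_aluminium = L/(kA) = 0.0045/(225×24.7) = 8.097×10^-7 K/W
R_mineral wool = L/(kA) = 0.14/(0.0381×24.7) = 0.1488 K/W
R_copper = L/(kA) = 0.0054/(381×24.7) = 5.738×10^-7 K/W
R_total = 0.1488 K/W
Q = ΔT / R_total = 33 / 0.1488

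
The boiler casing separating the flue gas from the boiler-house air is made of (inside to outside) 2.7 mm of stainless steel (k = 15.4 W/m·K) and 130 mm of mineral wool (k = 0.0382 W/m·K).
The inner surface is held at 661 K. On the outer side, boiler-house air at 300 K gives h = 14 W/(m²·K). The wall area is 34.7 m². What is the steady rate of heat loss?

Model the wall as resistances in series:
R_stainless steel = L/(kA) = 0.0027/(15.4×34.7) = 5.053×10^-6 K/W
R_mineral wool = L/(kA) = 0.13/(0.0382×34.7) = 0.09807 K/W
R_outer film = 1/(h_o·A) = 1/(14×34.7) = 0.002058 K/W
R_total = 0.1001 K/W
Q = ΔT / R_total = 361 / 0.1001

Q ≈ 3610 W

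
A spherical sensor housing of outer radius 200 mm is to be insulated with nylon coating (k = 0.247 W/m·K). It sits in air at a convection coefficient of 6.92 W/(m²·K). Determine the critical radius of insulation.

For a sphere r_cr = 2k/h = 2×0.247/6.92
r_cr = 71.4 mm; since the bare radius (200 mm) is above r_cr, any added insulation will reduce heat loss.

r_cr ≈ 71.4 mm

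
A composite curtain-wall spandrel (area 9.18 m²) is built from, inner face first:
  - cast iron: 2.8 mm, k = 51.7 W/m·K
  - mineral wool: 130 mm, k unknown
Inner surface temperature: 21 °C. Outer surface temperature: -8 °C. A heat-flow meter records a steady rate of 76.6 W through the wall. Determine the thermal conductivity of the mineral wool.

k ≈ 0.0374 W/(m·K)

Model the wall as resistances in series:
R_cast iron = L/(kA) = 0.0028/(51.7×9.18) = 5.9×10^-6 K/W
Sum of known resistances R_other = 5.9×10^-6 K/W
Total R = ΔT/Q = 29/76.6 = 0.3786 K/W
R_mineral wool = R_total − R_other = 0.3786 K/W
k = L/(R·A) = 0.13/(0.3786×9.18)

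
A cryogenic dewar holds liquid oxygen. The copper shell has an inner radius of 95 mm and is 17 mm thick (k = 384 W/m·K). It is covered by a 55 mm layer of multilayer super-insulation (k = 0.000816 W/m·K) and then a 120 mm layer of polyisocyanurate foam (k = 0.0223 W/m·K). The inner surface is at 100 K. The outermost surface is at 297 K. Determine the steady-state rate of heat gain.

Spherical conduction: R = (1/r_in − 1/r_out)/(4πk) per layer; series-sum.
R_copper shell = (1/0.095 − 1/0.112)/(4π×384) = 3.311×10^-4 K/W
R_multilayer super-insulation = (1/0.112 − 1/0.167)/(4π×0.000816) = 286.8 K/W
R_polyisocyanurate foam = (1/0.167 − 1/0.287)/(4π×0.0223) = 8.934 K/W
R_total = 295.7 K/W
Q = ΔT/R_total = 197/295.7

Q ≈ 0.666 W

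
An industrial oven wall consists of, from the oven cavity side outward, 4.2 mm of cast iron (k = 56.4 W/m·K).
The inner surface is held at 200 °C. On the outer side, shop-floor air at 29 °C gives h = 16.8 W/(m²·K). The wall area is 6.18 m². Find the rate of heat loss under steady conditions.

Q ≈ 17700 W

Thermal resistances in series:
R_cast iron = L/(kA) = 0.0042/(56.4×6.18) = 1.205×10^-5 K/W
R_outer film = 1/(h_o·A) = 1/(16.8×6.18) = 0.009632 K/W
R_total = 0.009644 K/W
Q = ΔT / R_total = 171 / 0.009644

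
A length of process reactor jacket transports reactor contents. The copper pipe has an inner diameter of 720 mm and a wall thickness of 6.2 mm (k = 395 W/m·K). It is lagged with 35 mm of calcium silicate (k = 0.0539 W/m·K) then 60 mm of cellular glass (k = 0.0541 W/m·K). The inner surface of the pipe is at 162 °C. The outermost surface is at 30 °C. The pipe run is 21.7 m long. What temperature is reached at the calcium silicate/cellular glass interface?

For a radial system each layer contributes R = ln(r_out/r_in)/(2πkL); films add R = 1/(hA).
R_copper pipe wall = ln(366.2/360)/(2π×395×21.7) = 3.171×10^-7 K/W
R_calcium silicate = ln(401.2/366.2)/(2π×0.0539×21.7) = 0.01242 K/W
R_cellular glass = ln(461.2/401.2)/(2π×0.0541×21.7) = 0.01889 K/W
R_total = 0.03132 K/W
Q = ΔT/R_total = 132/0.03132
Q = 4220 W
T_interface = T_inner − Q·ΣR(inner→interface) = 162 − 4220×0.01242

T ≈ 110 °C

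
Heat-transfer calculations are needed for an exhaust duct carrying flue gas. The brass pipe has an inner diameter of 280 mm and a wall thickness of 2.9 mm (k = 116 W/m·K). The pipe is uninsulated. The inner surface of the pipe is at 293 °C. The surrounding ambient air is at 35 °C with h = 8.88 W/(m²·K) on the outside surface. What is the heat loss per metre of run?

Per-layer cylindrical resistances, series-summed:
R_brass pipe wall = ln(142.9/140)/(2π×116×1) = 2.813×10^-5 K/W
R_outer film = 1/(h_o·2πr_oL) = 1/(8.88×2π×0.1429×1) = 0.1254 K/W
R_total = 0.1255 K/W
Q = ΔT/R_total = 258/0.1255

q′ ≈ 2060 W/m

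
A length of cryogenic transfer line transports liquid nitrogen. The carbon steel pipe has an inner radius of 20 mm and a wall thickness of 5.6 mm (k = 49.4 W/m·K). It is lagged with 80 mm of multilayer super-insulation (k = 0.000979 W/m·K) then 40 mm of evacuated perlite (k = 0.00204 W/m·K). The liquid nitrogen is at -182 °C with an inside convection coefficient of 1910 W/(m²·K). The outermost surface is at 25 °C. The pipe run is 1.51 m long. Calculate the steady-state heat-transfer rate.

Q ≈ 1.22 W

Treating each annulus and film as a series resistance:
R_inner film = 1/(h_i·2πr₁L) = 1/(1910×2π×0.02×1.51) = 0.002759 K/W
R_carbon steel pipe wall = ln(25.6/20)/(2π×49.4×1.51) = 5.267×10^-4 K/W
R_multilayer super-insulation = ln(105.6/25.6)/(2π×0.000979×1.51) = 152.6 K/W
R_evacuated perlite = ln(145.6/105.6)/(2π×0.00204×1.51) = 16.6 K/W
R_total = 169.2 K/W
Q = ΔT/R_total = 207/169.2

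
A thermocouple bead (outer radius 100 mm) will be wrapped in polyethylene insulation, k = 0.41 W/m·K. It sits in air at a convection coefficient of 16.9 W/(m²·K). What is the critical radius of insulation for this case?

r_cr ≈ 48.5 mm

For a sphere r_cr = 2k/h = 2×0.41/16.9
r_cr = 48.5 mm; since the bare radius (100 mm) is above r_cr, any added insulation will reduce heat loss.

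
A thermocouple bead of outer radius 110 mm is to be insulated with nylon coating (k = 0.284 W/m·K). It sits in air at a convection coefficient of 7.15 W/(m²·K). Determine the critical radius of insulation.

r_cr ≈ 79.4 mm

For a sphere r_cr = 2k/h = 2×0.284/7.15
r_cr = 79.4 mm; since the bare radius (110 mm) is above r_cr, any added insulation will reduce heat loss.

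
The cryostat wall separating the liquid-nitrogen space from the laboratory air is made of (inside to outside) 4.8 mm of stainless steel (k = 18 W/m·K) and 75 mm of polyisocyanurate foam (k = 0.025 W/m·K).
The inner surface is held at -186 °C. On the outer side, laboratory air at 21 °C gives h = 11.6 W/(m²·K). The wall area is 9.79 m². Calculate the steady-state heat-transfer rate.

Q ≈ 657 W

Thermal resistances in series:
R_stainless steel = L/(kA) = 0.0048/(18×9.79) = 2.724×10^-5 K/W
R_polyisocyanurate foam = L/(kA) = 0.075/(0.025×9.79) = 0.3064 K/W
R_outer film = 1/(h_o·A) = 1/(11.6×9.79) = 0.008806 K/W
R_total = 0.3153 K/W
Q = ΔT / R_total = 207 / 0.3153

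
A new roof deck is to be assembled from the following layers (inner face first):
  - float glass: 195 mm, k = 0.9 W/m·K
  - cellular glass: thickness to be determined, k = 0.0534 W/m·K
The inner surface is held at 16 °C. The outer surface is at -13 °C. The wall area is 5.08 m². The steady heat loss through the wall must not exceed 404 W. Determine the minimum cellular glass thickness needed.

L ≈ 7.9 mm

Using the resistance-network approach (series):
R_float glass = L/(kA) = 0.195/(0.9×5.08) = 0.04265 K/W
Sum of the known resistances R_other = 0.04265 K/W
Required total resistance R_tot = ΔT/Q_allow = 29/404 = 0.07178 K/W
R_cellular glass = R_tot − R_other = 0.02913 K/W
L = R·k·A = 0.02913×0.0534×5.08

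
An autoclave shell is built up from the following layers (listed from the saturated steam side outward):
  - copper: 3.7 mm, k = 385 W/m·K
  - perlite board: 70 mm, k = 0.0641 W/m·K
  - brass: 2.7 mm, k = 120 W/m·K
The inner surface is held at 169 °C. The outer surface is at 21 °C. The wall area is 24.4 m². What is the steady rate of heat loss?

Series thermal resistances:
R_copper = L/(kA) = 0.0037/(385×24.4) = 3.939×10^-7 K/W
R_perlite board = L/(kA) = 0.07/(0.0641×24.4) = 0.04476 K/W
R_brass = L/(kA) = 0.0027/(120×24.4) = 9.221×10^-7 K/W
R_total = 0.04476 K/W
Q = ΔT / R_total = 148 / 0.04476

Q ≈ 3310 W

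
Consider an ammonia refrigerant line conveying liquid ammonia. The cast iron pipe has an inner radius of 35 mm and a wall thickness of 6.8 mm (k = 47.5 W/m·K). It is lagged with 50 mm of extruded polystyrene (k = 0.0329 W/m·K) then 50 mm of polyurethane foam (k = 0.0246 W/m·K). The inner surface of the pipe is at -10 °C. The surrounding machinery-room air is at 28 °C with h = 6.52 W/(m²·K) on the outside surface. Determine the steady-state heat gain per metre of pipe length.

q′ ≈ 5.6 W/m

Treating each annulus and film as a series resistance:
R_cast iron pipe wall = ln(41.8/35)/(2π×47.5×1) = 5.949×10^-4 K/W
R_extruded polystyrene = ln(91.8/41.8)/(2π×0.0329×1) = 3.806 K/W
R_polyurethane foam = ln(141.8/91.8)/(2π×0.0246×1) = 2.813 K/W
R_outer film = 1/(h_o·2πr_oL) = 1/(6.52×2π×0.1418×1) = 0.1721 K/W
R_total = 6.792 K/W
Q = ΔT/R_total = 38/6.792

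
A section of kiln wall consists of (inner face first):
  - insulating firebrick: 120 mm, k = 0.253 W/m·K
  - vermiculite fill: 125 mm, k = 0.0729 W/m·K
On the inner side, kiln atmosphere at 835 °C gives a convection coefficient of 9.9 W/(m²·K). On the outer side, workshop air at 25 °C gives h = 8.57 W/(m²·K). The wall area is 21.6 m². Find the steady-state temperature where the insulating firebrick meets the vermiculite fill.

Model the wall as resistances in series:
R_inner film = 1/(h_i·A) = 1/(9.9×21.6) = 0.004676 K/W
R_insulating firebrick = L/(kA) = 0.12/(0.253×21.6) = 0.02196 K/W
R_vermiculite fill = L/(kA) = 0.125/(0.0729×21.6) = 0.07938 K/W
R_outer film = 1/(h_o·A) = 1/(8.57×21.6) = 0.005402 K/W
R_total = 0.1114 K/W;  Q = ΔT/R_total = 810/0.1114 = 7270 W
T_interface = T_inner − Q·ΣR(inner→interface) = 835 − 7270×0.02664

T ≈ 641 °C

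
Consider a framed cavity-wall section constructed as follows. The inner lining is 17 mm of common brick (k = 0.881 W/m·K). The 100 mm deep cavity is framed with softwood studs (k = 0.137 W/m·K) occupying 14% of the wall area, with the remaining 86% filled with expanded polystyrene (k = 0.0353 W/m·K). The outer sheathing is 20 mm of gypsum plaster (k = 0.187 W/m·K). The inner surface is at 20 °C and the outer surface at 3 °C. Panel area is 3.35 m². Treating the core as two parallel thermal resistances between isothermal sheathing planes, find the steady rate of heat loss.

Q ≈ 26.6 W

Sheathing layers in series; stud and cavity paths in parallel between them.
R_inner = 0.017/(0.881×3.35) = 0.00576 K/W
R_stud  = 0.1/(0.137×0.14×3.35) = 1.556 K/W
R_cav   = 0.1/(0.0353×0.86×3.35) = 0.9833 K/W
1/R_core = 1/R_stud + 1/R_cav → R_core = 0.6026 K/W
R_outer = 0.02/(0.187×3.35) = 0.03193 K/W
R_total = 0.6403 K/W
Q = ΔT/R_total = 17/0.6403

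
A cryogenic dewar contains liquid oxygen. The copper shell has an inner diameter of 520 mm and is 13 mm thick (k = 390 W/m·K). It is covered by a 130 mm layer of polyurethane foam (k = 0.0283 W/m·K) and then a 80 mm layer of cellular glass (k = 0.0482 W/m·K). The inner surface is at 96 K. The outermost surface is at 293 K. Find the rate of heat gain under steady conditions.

Q ≈ 49.2 W

Spherical conduction: R = (1/r_in − 1/r_out)/(4πk) per layer; series-sum.
R_copper shell = (1/0.26 − 1/0.273)/(4π×390) = 3.737×10^-5 K/W
R_polyurethane foam = (1/0.273 − 1/0.403)/(4π×0.0283) = 3.323 K/W
R_cellular glass = (1/0.403 − 1/0.483)/(4π×0.0482) = 0.6785 K/W
R_total = 4.001 K/W
Q = ΔT/R_total = 197/4.001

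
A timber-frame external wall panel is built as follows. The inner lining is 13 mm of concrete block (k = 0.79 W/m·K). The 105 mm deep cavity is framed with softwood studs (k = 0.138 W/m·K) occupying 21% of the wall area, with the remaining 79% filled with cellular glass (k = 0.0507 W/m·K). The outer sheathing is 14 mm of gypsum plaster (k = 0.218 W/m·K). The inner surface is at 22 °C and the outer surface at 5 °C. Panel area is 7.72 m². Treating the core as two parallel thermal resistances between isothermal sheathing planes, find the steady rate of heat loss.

Q ≈ 81.9 W

Sheathing layers in series; stud and cavity paths in parallel between them.
R_inner = 0.013/(0.79×7.72) = 0.002132 K/W
R_stud  = 0.105/(0.138×0.21×7.72) = 0.4693 K/W
R_cav   = 0.105/(0.0507×0.79×7.72) = 0.3396 K/W
1/R_core = 1/R_stud + 1/R_cav → R_core = 0.197 K/W
R_outer = 0.014/(0.218×7.72) = 0.008319 K/W
R_total = 0.2075 K/W
Q = ΔT/R_total = 17/0.2075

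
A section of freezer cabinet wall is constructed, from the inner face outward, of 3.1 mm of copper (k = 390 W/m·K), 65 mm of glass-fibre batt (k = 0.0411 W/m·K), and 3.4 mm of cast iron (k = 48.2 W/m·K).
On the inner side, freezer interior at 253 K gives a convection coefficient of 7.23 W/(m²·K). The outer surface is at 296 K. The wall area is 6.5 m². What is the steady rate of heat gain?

Q ≈ 163 W

Using the resistance-network approach (series):
R_inner film = 1/(h_i·A) = 1/(7.23×6.5) = 0.02128 K/W
R_copper = L/(kA) = 0.0031/(390×6.5) = 1.223×10^-6 K/W
R_glass-fibre batt = L/(kA) = 0.065/(0.0411×6.5) = 0.2433 K/W
R_cast iron = L/(kA) = 0.0034/(48.2×6.5) = 1.085×10^-5 K/W
R_total = 0.2646 K/W
Q = ΔT / R_total = 43 / 0.2646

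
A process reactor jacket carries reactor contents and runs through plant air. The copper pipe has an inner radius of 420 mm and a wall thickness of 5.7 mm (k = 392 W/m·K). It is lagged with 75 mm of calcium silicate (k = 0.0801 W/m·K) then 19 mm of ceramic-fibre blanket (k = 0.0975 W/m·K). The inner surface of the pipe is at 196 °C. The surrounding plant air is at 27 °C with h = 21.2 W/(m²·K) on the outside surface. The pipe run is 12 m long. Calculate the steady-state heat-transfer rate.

For a radial system each layer contributes R = ln(r_out/r_in)/(2πkL); films add R = 1/(hA).
R_copper pipe wall = ln(425.7/420)/(2π×392×12) = 4.561×10^-7 K/W
R_calcium silicate = ln(500.7/425.7)/(2π×0.0801×12) = 0.02687 K/W
R_ceramic-fibre blanket = ln(519.7/500.7)/(2π×0.0975×12) = 0.005066 K/W
R_outer film = 1/(h_o·2πr_oL) = 1/(21.2×2π×0.5197×12) = 0.001204 K/W
R_total = 0.03314 K/W
Q = ΔT/R_total = 169/0.03314

Q ≈ 5100 W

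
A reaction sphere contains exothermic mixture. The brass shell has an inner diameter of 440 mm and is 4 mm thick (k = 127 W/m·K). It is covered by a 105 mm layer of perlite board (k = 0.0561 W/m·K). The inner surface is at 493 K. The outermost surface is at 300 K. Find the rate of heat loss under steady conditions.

Q ≈ 95.5 W

Spherical conduction: R = (1/r_in − 1/r_out)/(4πk) per layer; series-sum.
R_brass shell = (1/0.22 − 1/0.224)/(4π×127) = 5.086×10^-5 K/W
R_perlite board = (1/0.224 − 1/0.329)/(4π×0.0561) = 2.021 K/W
R_total = 2.021 K/W
Q = ΔT/R_total = 193/2.021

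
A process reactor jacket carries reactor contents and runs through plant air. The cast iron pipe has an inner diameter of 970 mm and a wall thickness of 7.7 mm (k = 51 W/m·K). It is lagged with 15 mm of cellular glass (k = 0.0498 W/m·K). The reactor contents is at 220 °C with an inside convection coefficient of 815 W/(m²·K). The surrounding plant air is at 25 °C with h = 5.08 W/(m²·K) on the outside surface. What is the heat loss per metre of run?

q′ ≈ 1230 W/m

Treating each annulus and film as a series resistance:
R_inner film = 1/(h_i·2πr₁L) = 1/(815×2π×0.485×1) = 4.026×10^-4 K/W
R_cast iron pipe wall = ln(492.7/485)/(2π×51×1) = 4.916×10^-5 K/W
R_cellular glass = ln(507.7/492.7)/(2π×0.0498×1) = 0.09585 K/W
R_outer film = 1/(h_o·2πr_oL) = 1/(5.08×2π×0.5077×1) = 0.06171 K/W
R_total = 0.158 K/W
Q = ΔT/R_total = 195/0.158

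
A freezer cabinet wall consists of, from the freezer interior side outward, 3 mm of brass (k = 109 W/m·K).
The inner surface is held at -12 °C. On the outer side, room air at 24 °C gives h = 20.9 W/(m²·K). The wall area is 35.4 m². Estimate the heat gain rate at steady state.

Q ≈ 26600 W

Thermal resistances in series:
R_brass = L/(kA) = 0.003/(109×35.4) = 7.775×10^-7 K/W
R_outer film = 1/(h_o·A) = 1/(20.9×35.4) = 0.001352 K/W
R_total = 0.001352 K/W
Q = ΔT / R_total = 36 / 0.001352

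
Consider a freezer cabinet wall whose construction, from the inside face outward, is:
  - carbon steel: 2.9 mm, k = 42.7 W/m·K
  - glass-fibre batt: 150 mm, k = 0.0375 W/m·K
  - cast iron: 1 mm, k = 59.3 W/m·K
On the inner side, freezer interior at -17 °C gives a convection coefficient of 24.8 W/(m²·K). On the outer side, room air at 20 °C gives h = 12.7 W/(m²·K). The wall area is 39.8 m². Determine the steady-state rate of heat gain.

Thermal resistances in series:
R_inner film = 1/(h_i·A) = 1/(24.8×39.8) = 0.001013 K/W
R_carbon steel = L/(kA) = 0.0029/(42.7×39.8) = 1.706×10^-6 K/W
R_glass-fibre batt = L/(kA) = 0.15/(0.0375×39.8) = 0.1005 K/W
R_cast iron = L/(kA) = 0.001/(59.3×39.8) = 4.237×10^-7 K/W
R_outer film = 1/(h_o·A) = 1/(12.7×39.8) = 0.001978 K/W
R_total = 0.1035 K/W
Q = ΔT / R_total = 37 / 0.1035

Q ≈ 358 W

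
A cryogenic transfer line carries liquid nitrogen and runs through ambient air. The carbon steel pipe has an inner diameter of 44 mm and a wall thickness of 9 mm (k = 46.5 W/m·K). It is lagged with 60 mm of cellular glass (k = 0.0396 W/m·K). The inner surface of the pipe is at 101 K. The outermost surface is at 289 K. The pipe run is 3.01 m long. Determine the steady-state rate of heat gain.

Q ≈ 131 W

Cylindrical conduction, so R = ln(r₂/r₁)/(2πkL) per layer, in series:
R_carbon steel pipe wall = ln(31/22)/(2π×46.5×3.01) = 3.9×10^-4 K/W
R_cellular glass = ln(91/31)/(2π×0.0396×3.01) = 1.438 K/W
R_total = 1.438 K/W
Q = ΔT/R_total = 188/1.438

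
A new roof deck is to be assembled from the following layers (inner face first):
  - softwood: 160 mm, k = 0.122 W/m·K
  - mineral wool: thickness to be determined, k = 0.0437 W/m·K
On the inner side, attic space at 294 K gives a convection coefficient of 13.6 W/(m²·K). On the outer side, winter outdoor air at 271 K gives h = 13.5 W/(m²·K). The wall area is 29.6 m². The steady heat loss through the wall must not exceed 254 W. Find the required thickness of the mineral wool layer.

Using the resistance-network approach (series):
R_inner film = 1/(h_i·A) = 1/(13.6×29.6) = 0.002484 K/W
R_softwood = L/(kA) = 0.16/(0.122×29.6) = 0.04431 K/W
R_outer film = 1/(h_o·A) = 1/(13.5×29.6) = 0.002503 K/W
Sum of the known resistances R_other = 0.04929 K/W
Required total resistance R_tot = ΔT/Q_allow = 23/254 = 0.09055 K/W
R_mineral wool = R_tot − R_other = 0.04126 K/W
L = R·k·A = 0.04126×0.0437×29.6

L ≈ 53.4 mm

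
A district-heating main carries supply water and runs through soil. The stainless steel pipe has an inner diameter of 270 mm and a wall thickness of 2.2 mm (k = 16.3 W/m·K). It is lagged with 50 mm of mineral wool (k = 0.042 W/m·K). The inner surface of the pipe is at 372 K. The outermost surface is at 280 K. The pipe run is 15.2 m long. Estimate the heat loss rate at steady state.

Treating each annulus and film as a series resistance:
R_stainless steel pipe wall = ln(137.2/135)/(2π×16.3×15.2) = 1.038×10^-5 K/W
R_mineral wool = ln(187.2/137.2)/(2π×0.042×15.2) = 0.07747 K/W
R_total = 0.07748 K/W
Q = ΔT/R_total = 92/0.07748

Q ≈ 1190 W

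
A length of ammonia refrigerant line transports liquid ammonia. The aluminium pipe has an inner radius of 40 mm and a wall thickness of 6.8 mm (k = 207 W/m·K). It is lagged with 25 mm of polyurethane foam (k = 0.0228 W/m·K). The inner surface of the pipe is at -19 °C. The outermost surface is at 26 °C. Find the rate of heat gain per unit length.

q′ ≈ 15.1 W/m

Radial resistances (cylindrical: R_cond = ln(r_o/r_i)/(2πkL), R_conv = 1/(h·2πrL)):
R_aluminium pipe wall = ln(46.8/40)/(2π×207×1) = 1.207×10^-4 K/W
R_polyurethane foam = ln(71.8/46.8)/(2π×0.0228×1) = 2.988 K/W
R_total = 2.988 K/W
Q = ΔT/R_total = 45/2.988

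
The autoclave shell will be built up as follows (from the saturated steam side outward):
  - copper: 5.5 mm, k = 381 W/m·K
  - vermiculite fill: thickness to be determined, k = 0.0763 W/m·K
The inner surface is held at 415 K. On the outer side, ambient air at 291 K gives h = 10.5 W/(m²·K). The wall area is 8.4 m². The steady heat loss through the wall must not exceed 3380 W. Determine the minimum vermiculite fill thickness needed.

Using the resistance-network approach (series):
R_copper = L/(kA) = 0.0055/(381×8.4) = 1.719×10^-6 K/W
R_outer film = 1/(h_o·A) = 1/(10.5×8.4) = 0.01134 K/W
Sum of the known resistances R_other = 0.01134 K/W
Required total resistance R_tot = ΔT/Q_allow = 124/3380 = 0.03669 K/W
R_vermiculite fill = R_tot − R_other = 0.02535 K/W
L = R·k·A = 0.02535×0.0763×8.4

L ≈ 16.2 mm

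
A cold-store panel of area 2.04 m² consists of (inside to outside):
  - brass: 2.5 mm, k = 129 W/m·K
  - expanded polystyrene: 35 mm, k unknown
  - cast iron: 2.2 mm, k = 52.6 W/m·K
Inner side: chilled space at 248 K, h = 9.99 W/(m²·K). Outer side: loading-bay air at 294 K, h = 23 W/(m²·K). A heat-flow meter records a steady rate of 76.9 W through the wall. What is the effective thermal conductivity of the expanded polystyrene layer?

k ≈ 0.0325 W/(m·K)

Series thermal resistances:
R_inner film = 1/(h_i·A) = 1/(9.99×2.04) = 0.04907 K/W
R_brass = L/(kA) = 0.0025/(129×2.04) = 9.5×10^-6 K/W
R_cast iron = L/(kA) = 0.0022/(52.6×2.04) = 2.05×10^-5 K/W
R_outer film = 1/(h_o·A) = 1/(23×2.04) = 0.02131 K/W
Sum of known resistances R_other = 0.07041 K/W
Total R = ΔT/Q = 46/76.9 = 0.5982 K/W
R_expanded polystyrene = R_total − R_other = 0.5278 K/W
k = L/(R·A) = 0.035/(0.5278×2.04)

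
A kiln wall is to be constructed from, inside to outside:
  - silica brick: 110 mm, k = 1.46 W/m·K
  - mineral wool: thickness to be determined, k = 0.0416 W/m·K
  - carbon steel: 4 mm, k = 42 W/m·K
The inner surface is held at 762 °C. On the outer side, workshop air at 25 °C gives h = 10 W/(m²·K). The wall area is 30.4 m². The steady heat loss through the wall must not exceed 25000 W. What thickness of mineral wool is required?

L ≈ 30 mm

Thermal resistances in series:
R_silica brick = L/(kA) = 0.11/(1.46×30.4) = 0.002478 K/W
R_carbon steel = L/(kA) = 0.004/(42×30.4) = 3.133×10^-6 K/W
R_outer film = 1/(h_o·A) = 1/(10×30.4) = 0.003289 K/W
Sum of the known resistances R_other = 0.005771 K/W
Required total resistance R_tot = ΔT/Q_allow = 737/25000 = 0.02948 K/W
R_mineral wool = R_tot − R_other = 0.02371 K/W
L = R·k·A = 0.02371×0.0416×30.4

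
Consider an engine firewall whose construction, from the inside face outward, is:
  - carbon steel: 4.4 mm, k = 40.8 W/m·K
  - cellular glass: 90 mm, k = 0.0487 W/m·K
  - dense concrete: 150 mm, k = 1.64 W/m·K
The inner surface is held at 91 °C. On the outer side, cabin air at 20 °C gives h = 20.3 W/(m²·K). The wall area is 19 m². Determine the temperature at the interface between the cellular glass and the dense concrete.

T ≈ 25 °C

Model the wall as resistances in series:
R_carbon steel = L/(kA) = 0.0044/(40.8×19) = 5.676×10^-6 K/W
R_cellular glass = L/(kA) = 0.09/(0.0487×19) = 0.09727 K/W
R_dense concrete = L/(kA) = 0.15/(1.64×19) = 0.004814 K/W
R_outer film = 1/(h_o·A) = 1/(20.3×19) = 0.002593 K/W
R_total = 0.1047 K/W;  Q = ΔT/R_total = 71/0.1047 = 678.3 W
T_interface = T_inner − Q·ΣR(inner→interface) = 91 − 678×0.09727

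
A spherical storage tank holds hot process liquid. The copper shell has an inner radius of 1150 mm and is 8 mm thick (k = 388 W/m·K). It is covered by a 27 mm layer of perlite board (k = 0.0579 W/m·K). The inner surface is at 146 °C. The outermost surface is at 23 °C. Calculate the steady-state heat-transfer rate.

Radial (spherical) resistances in series:
R_copper shell = (1/1.15 − 1/1.158)/(4π×388) = 1.232×10^-6 K/W
R_perlite board = (1/1.158 − 1/1.185)/(4π×0.0579) = 0.02704 K/W
R_total = 0.02704 K/W
Q = ΔT/R_total = 123/0.02704

Q ≈ 4550 W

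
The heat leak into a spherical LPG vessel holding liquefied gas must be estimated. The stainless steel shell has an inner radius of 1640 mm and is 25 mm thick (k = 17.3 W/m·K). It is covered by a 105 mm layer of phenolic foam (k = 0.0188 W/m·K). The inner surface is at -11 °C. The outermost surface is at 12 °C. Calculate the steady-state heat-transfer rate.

Q ≈ 152 W

Spherical conduction: R = (1/r_in − 1/r_out)/(4πk) per layer; series-sum.
R_stainless steel shell = (1/1.64 − 1/1.665)/(4π×17.3) = 4.211×10^-5 K/W
R_phenolic foam = (1/1.665 − 1/1.77)/(4π×0.0188) = 0.1508 K/W
R_total = 0.1509 K/W
Q = ΔT/R_total = 23/0.1509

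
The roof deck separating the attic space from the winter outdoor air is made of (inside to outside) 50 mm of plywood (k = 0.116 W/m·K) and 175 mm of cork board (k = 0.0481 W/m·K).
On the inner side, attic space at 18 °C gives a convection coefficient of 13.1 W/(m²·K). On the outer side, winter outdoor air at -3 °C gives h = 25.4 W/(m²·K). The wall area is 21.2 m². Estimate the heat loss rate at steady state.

Series thermal resistances:
R_inner film = 1/(h_i·A) = 1/(13.1×21.2) = 0.003601 K/W
R_plywood = L/(kA) = 0.05/(0.116×21.2) = 0.02033 K/W
R_cork board = L/(kA) = 0.175/(0.0481×21.2) = 0.1716 K/W
R_outer film = 1/(h_o·A) = 1/(25.4×21.2) = 0.001857 K/W
R_total = 0.1974 K/W
Q = ΔT / R_total = 21 / 0.1974

Q ≈ 106 W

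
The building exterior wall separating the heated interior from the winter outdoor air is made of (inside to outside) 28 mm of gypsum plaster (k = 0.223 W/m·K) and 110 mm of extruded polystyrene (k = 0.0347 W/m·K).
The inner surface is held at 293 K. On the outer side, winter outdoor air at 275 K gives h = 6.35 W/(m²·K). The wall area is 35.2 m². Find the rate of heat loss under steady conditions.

Q ≈ 183 W

Treating each layer as a thermal resistance in series:
R_gypsum plaster = L/(kA) = 0.028/(0.223×35.2) = 0.003567 K/W
R_extruded polystyrene = L/(kA) = 0.11/(0.0347×35.2) = 0.09006 K/W
R_outer film = 1/(h_o·A) = 1/(6.35×35.2) = 0.004474 K/W
R_total = 0.0981 K/W
Q = ΔT / R_total = 18 / 0.0981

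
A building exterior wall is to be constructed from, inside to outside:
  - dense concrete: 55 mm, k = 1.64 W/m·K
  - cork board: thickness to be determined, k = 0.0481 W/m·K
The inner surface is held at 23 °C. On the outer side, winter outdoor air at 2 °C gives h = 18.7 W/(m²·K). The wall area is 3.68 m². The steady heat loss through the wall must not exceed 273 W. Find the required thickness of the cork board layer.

L ≈ 9.43 mm

Using the resistance-network approach (series):
R_dense concrete = L/(kA) = 0.055/(1.64×3.68) = 0.009113 K/W
R_outer film = 1/(h_o·A) = 1/(18.7×3.68) = 0.01453 K/W
Sum of the known resistances R_other = 0.02364 K/W
Required total resistance R_tot = ΔT/Q_allow = 21/273 = 0.07692 K/W
R_cork board = R_tot − R_other = 0.05328 K/W
L = R·k·A = 0.05328×0.0481×3.68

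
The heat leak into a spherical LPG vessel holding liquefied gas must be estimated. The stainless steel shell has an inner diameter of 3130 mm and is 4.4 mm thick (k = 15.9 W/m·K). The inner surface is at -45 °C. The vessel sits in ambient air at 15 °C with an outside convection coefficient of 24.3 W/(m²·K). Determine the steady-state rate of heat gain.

Q ≈ 44800 W

Spherical conduction: R = (1/r_in − 1/r_out)/(4πk) per layer; series-sum.
R_stainless steel shell = (1/1.565 − 1/1.5694)/(4π×15.9) = 8.966×10^-6 K/W
R_outer film = 1/(h·4πr_o²) = 1/(24.3×4π×1.5694²) = 0.00133 K/W
R_total = 0.001339 K/W
Q = ΔT/R_total = 60/0.001339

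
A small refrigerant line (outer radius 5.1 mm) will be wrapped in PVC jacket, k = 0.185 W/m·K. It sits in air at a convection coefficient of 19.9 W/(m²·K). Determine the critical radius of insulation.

For a cylinder r_cr = k/h = 0.185/19.9
r_cr = 9.3 mm; since the bare radius (5.1 mm) is below r_cr, adding a thin layer of insulation will *increase* heat loss.

r_cr ≈ 9.3 mm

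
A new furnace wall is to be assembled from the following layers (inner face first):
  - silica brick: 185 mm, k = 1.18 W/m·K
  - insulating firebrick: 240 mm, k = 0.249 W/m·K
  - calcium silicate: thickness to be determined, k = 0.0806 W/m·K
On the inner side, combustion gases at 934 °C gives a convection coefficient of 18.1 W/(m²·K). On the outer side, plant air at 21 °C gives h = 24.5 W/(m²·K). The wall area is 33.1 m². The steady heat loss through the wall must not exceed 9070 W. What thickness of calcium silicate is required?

Thermal resistances in series:
R_inner film = 1/(h_i·A) = 1/(18.1×33.1) = 0.001669 K/W
R_silica brick = L/(kA) = 0.185/(1.18×33.1) = 0.004737 K/W
R_insulating firebrick = L/(kA) = 0.24/(0.249×33.1) = 0.02912 K/W
R_outer film = 1/(h_o·A) = 1/(24.5×33.1) = 0.001233 K/W
Sum of the known resistances R_other = 0.03676 K/W
Required total resistance R_tot = ΔT/Q_allow = 913/9070 = 0.1007 K/W
R_calcium silicate = R_tot − R_other = 0.0639 K/W
L = R·k·A = 0.0639×0.0806×33.1

L ≈ 170 mm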